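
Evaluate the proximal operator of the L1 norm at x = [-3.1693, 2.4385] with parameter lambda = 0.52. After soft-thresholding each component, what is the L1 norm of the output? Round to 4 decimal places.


Soft-thresholding with lambda = 0.52:
prox(-3.1693) = sign(-3.1693)*max(|-3.1693| - 0.52, 0) = -2.6493
prox(2.4385) = sign(2.4385)*max(|2.4385| - 0.52, 0) = 1.9185
prox(x) = [-2.6493, 1.9185]
||prox(x)||_1 = 2.6493 + 1.9185 = 4.5678


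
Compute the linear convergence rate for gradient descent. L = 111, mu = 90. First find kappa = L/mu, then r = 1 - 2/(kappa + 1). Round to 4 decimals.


Step 1: Compute the condition number.
kappa = L/mu = 111/90 = 1.2333
Step 2: Compute the convergence rate.
r = 1 - 2/(kappa + 1) = 1 - 2*mu/(L + mu) = (L - mu)/(L + mu) = 21/201 = 0.1045


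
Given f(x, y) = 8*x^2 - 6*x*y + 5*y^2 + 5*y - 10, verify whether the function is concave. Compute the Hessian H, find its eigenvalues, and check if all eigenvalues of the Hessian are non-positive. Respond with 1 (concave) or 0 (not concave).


The Hessian of f(x,y) = 8*x^2 - 6*x*y + 5*y^2 + 5*y - 10 is:
H = [[16, -6], [-6, 10]]
Trace = 16 + 10 = 26
Determinant = 16*10 - (-6)^2 = 124
Discriminant = (26)^2 - 4*124 = 180.0
Eigenvalues: lambda_1 = 6.2918, lambda_2 = 19.7082
The function is not concave.

0


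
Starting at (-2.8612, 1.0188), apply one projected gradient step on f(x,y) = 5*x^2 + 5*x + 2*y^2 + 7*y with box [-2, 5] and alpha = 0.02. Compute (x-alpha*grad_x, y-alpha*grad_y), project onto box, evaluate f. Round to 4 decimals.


Step 1: Compute gradient at (-2.8612, 1.0188).
grad_x = 2*5*-2.8612 + 5 = -23.612
grad_y = 2*2*1.0188 + 7 = 11.0752
Step 2: Gradient step.
x_raw = -2.8612 - 0.02*-23.612 = -2.389
y_raw = 1.0188 - 0.02*11.0752 = 0.7973
Step 3: Project onto [-2, 5].
x_proj = clip(-2.389) = -2.0
y_proj = clip(0.7973) = 0.7973
Step 4: Evaluate f.
f(-2.0, 0.7973) = 16.8524


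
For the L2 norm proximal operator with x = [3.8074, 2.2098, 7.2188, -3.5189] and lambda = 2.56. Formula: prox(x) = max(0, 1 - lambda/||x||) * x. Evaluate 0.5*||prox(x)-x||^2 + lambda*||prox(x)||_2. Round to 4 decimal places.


Step 1: Compute ||x||.
||x|| = 9.1582
Step 2: Compute scaling factor.
scale = max(0, 1 - 2.56/9.1582) = 0.7205
Step 3: prox(x) = [2.7431, 1.5921, 5.2009, -2.5353]
||prox(x)|| = 6.5982
Step 4: Proximal objective.
0.5*||prox-x||^2 = 3.2768
lambda*||prox|| = 16.8914
Total = 20.1683


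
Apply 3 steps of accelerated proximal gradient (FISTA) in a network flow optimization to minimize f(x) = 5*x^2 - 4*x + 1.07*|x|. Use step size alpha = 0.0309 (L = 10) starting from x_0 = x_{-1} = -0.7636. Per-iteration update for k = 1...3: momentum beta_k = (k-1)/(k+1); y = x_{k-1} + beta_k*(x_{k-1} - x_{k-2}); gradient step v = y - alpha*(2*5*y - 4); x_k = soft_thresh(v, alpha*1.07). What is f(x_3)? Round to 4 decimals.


FISTA on f(x) = 5*x^2 - 4*x + 1.07*|x|
L = 10, alpha = 0.0309
Iteration 1: beta = 0.0, y = -0.7636 + 0.0*(-0.7636 + 0.7636) = -0.7636
  grad(y) = -11.636, v = y - alpha*grad = -0.404
  prox(v) = soft_thresh(-0.404, 0.0331) = -0.371
Iteration 2: beta = 0.3333, y = -0.371 + 0.3333*(-0.371 + 0.7636) = -0.2401
  grad(y) = -6.4011, v = y - alpha*grad = -0.0423
  prox(v) = soft_thresh(-0.0423, 0.0331) = -0.0093
Iteration 3: beta = 0.5, y = -0.0093 + 0.5*(-0.0093 + 0.371) = 0.1716
  grad(y) = -2.2839, v = y - alpha*grad = 0.2422
  prox(v) = soft_thresh(0.2422, 0.0331) = 0.2091
f(x_3) = 5*0.2091^2 - 4*0.2091 + 1.07*|0.2091| = -0.3941


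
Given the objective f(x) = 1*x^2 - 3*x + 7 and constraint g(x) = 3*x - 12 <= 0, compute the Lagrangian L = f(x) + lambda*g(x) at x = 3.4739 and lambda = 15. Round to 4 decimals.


Step 1: Evaluate f(x).
f(3.4739) = 1*3.4739^2 - 3*3.4739 + 7 = 8.6463
Step 2: Evaluate g(x).
g(3.4739) = 3*3.4739 - 12 = -1.5783
Step 3: Compute Lagrangian.
L = 8.6463 + 15*-1.5783 = -15.0282


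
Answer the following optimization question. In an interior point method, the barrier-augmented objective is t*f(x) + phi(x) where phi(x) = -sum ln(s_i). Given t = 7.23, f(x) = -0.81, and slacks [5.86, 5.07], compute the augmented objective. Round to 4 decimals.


Step 1: Compute log-barrier.
ln values: [1.7681, 1.6233]
phi = -(1.7681 + 1.6233) = -3.3915
Step 2: Compute augmented objective.
t*f(x) = 7.23*-0.81 = -5.8563
Total = -5.8563 - 3.3915 = -9.2478


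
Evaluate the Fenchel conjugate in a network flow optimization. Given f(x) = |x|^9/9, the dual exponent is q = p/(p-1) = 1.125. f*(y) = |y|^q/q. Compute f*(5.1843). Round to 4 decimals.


The conjugate exponent q satisfies 1/p + 1/q = 1.
p = 9, so q = 9/(9 - 1) = 1.125
|y|^q = 5.1843^1.125 = 6.3683
f*(5.1843) = 6.3683 / 1.125 = 5.6607


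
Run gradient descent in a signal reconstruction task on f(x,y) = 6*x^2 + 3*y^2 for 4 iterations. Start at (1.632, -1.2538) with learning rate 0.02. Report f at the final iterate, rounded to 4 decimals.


Gradient descent on f(x,y) = 6*x^2 + 3*y^2.
Starting point: (1.632, -1.2538), alpha = 0.02
Step 1: grad_x = 2*6*1.632 = 19.584, grad_y = 2*3*-1.2538 = -7.5228
  x_1 = 1.632 - 0.02*19.584 = 1.2403
  y_1 = -1.2538 - 0.02*-7.5228 = -1.1033
Step 2: grad_x = 2*6*1.2403 = 14.8838, grad_y = 2*3*-1.1033 = -6.6201
  x_2 = 1.2403 - 0.02*14.8838 = 0.9426
  y_2 = -1.1033 - 0.02*-6.6201 = -0.9709
Step 3: grad_x = 2*6*0.9426 = 11.3117, grad_y = 2*3*-0.9709 = -5.8257
  x_3 = 0.9426 - 0.02*11.3117 = 0.7164
  y_3 = -0.9709 - 0.02*-5.8257 = -0.8544
Step 4: grad_x = 2*6*0.7164 = 8.5969, grad_y = 2*3*-0.8544 = -5.1266
  x_4 = 0.7164 - 0.02*8.5969 = 0.5445
  y_4 = -0.8544 - 0.02*-5.1266 = -0.7519
f(0.5445, -0.7519) = 6*0.5445^2 + 3*(-0.7519)^2 = 3.4747


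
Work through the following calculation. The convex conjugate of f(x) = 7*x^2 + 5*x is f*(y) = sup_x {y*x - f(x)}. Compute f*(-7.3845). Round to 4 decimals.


f*(y) = sup_x {y*x - a*x^2 - b*x} = sup_x {(y-b)*x - a*x^2}
FOC: (y - b) - 2a*x = 0 => x* = (y - b)/(2a)
x* = (-7.3845 - 5)/(2*7) = -0.8846
f*(-7.3845) = (y-b)^2/(4a) = (-7.3845 - 5)^2/(4*7)
= 153.3758/28 = 5.4777


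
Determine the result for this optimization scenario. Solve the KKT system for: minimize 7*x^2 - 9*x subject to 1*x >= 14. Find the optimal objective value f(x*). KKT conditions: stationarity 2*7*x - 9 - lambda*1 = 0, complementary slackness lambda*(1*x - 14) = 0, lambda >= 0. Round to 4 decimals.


Step 1: Try lambda = 0 (constraint inactive).
x_unc = 9/(2*7) = 0.6429
Check: 1*0.6429 = 0.6429 < 14 -- violated!
Step 2: Constraint must be active: 1*x = 14
x* = 14/1 = 14.0
lambda = (2*7*14.0 - 9)/1 = 187.0
Step 3: Compute optimal value.
f(x*) = 7*14.0^2 - 9*14.0 = 1246.0


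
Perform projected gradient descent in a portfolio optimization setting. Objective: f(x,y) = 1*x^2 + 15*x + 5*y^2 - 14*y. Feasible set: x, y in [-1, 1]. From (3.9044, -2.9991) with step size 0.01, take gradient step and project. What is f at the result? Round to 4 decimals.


Step 1: Compute gradient at (3.9044, -2.9991).
grad_x = 2*1*3.9044 + 15 = 22.8088
grad_y = 2*5*-2.9991 - 14 = -43.991
Step 2: Gradient step.
x_raw = 3.9044 - 0.01*22.8088 = 3.6763
y_raw = -2.9991 - 0.01*-43.991 = -2.5592
Step 3: Project onto [-1, 1].
x_proj = clip(3.6763) = 1.0
y_proj = clip(-2.5592) = -1.0
Step 4: Evaluate f.
f(1.0, -1.0) = 35.0


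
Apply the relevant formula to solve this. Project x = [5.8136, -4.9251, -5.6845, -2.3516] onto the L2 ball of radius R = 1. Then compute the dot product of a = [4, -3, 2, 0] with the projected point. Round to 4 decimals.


Step 1: Compute ||x|| (intermediates to 6 decimals).
||x|| = sqrt(5.8136^2 + (-4.9251)^2 + (-5.6845)^2 + (-2.3516)^2) = 9.792758
Step 2: Project.
Since ||x|| > R, scale = R/||x|| = 1/9.792758 = 0.102116, proj(x) = scale * x
proj(x) = [0.593662, -0.502932, -0.580478, -0.240136]
Step 3: Dot product.
a^T * proj(x) = 4*0.593662 - 3*(-0.502932) + 2*(-0.580478) + 0*(-0.240136) = 2.7225


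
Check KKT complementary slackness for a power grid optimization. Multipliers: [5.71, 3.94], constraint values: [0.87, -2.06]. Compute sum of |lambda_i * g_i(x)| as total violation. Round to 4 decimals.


KKT complementary slackness check:
lambda_1 * g_1 = 5.71 * 0.87 = 4.9677
lambda_2 * g_2 = 3.94 * -2.06 = -8.1164
Total violation = 4.9677 + 8.1164 = 13.0841


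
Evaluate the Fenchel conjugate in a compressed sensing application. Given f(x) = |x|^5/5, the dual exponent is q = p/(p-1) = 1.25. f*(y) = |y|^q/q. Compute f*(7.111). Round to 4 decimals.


The conjugate exponent q satisfies 1/p + 1/q = 1.
p = 5, so q = 5/(5 - 1) = 1.25
|y|^q = 7.111^1.25 = 11.6122
f*(7.111) = 11.6122 / 1.25 = 9.2897


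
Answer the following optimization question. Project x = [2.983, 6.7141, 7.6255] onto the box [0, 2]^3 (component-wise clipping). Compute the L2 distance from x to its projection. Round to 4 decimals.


Project each component onto [0, 2].
clip(2.983) = 2.0, clip(6.7141) = 2.0, clip(7.6255) = 2.0
Projection = [2.0, 2.0, 2.0]
Squared diffs: [0.9663, 22.2227, 31.6463]
Distance = sqrt(54.8353) = 7.4051


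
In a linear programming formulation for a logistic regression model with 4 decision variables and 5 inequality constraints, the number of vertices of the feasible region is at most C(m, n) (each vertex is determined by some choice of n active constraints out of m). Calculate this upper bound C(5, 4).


Each vertex corresponds to some choice of n active constraints out of m, so the number of vertices is at most C(m, n) = m! / (n!(m-n)!).
m = 5, n = 4
Numerator: 5 * 4 * 3 * 2
Denominator: 4! = 24
C(5, 4) = 5


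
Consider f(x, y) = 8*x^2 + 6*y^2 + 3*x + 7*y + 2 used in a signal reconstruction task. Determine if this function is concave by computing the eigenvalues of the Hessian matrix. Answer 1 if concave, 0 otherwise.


The Hessian of f(x,y) = 8*x^2 + 6*y^2 + 3*x + 7*y + 2 is:
H = [[16, 0], [0, 12]]
Trace = 16 + 12 = 28
Determinant = 16*12 - (0)^2 = 192
Discriminant = (28)^2 - 4*192 = 16.0
Eigenvalues: lambda_1 = 12.0, lambda_2 = 16.0
The function is not concave.

0


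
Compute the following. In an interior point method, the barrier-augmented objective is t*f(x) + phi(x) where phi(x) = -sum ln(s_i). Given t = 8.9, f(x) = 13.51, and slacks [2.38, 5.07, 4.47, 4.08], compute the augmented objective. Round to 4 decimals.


Step 1: Compute log-barrier.
ln values: [0.8671, 1.6233, 1.4974, 1.4061]
phi = -(0.8671 + 1.6233 + 1.4974 + 1.4061) = -5.3939
Step 2: Compute augmented objective.
t*f(x) = 8.9*13.51 = 120.239
Total = 120.239 - 5.3939 = 114.8451


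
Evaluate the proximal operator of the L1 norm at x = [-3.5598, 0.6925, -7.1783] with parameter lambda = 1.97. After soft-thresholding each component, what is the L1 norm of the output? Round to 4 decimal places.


Soft-thresholding with lambda = 1.97:
prox(-3.5598) = sign(-3.5598)*max(|-3.5598| - 1.97, 0) = -1.5898
prox(0.6925) = sign(0.6925)*max(|0.6925| - 1.97, 0) = 0.0
prox(-7.1783) = sign(-7.1783)*max(|-7.1783| - 1.97, 0) = -5.2083
prox(x) = [-1.5898, 0.0, -5.2083]
||prox(x)||_1 = 1.5898 + 0.0 + 5.2083 = 6.7981


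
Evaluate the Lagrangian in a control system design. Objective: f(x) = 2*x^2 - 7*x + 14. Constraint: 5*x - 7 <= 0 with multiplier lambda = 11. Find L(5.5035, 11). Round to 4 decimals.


Step 1: Evaluate f(x).
f(5.5035) = 2*5.5035^2 - 7*5.5035 + 14 = 36.0525
Step 2: Evaluate g(x).
g(5.5035) = 5*5.5035 - 7 = 20.5175
Step 3: Compute Lagrangian.
L = 36.0525 + 11*20.5175 = 261.745


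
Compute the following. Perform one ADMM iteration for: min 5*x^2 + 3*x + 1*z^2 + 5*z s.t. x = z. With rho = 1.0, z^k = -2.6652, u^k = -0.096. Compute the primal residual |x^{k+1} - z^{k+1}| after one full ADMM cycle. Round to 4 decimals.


ADMM iteration with rho = 1.0, z^k = -2.6652, u^k = -0.096
Step 1: x-update.
Minimize 5*x^2 + 3*x + (1.0/2)*(x + 2.6652 - 0.096)^2
FOC: (2*5 + 1.0)*x = -3 + 1.0*(-2.6652 + 0.096)
x^{k+1} = -0.5063
Step 2: z-update.
Minimize 1*z^2 + 5*z + (1.0/2)*(-0.5063 - z - 0.096)^2
FOC: (2*1 + 1.0)*z = -5 + 1.0*(-0.5063 - 0.096)
z^{k+1} = -1.8674
Step 3: u-update.
u^{k+1} = -0.096 - 0.5063 + 1.8674 = 1.2651
Step 4: Primal residual = |-0.5063 + 1.8674| = 1.3611


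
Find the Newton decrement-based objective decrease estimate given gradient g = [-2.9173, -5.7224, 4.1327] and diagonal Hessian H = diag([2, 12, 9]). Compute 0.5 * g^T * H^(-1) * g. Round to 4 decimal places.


Step 1: H is diagonal, so H^(-1) * g = [-1.4587, -0.4769, 0.4592].
Step 2: g^T H^(-1) g = sum_i g_i^2 / H_ii
  = (-2.9173)^2/2 + (-5.7224)^2/12 + (4.1327)^2/9
  = 4.2553 + 2.7288 + 1.8977 = 8.8818
Step 3: Objective decrease = 0.5 * g^T H^(-1) g = 4.4409


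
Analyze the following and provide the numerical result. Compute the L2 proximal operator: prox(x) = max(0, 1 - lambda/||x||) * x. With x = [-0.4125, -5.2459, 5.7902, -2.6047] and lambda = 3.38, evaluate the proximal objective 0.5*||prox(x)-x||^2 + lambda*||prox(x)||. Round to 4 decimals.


Step 1: Compute ||x||.
||x|| = 8.2462
Step 2: Compute scaling factor.
scale = max(0, 1 - 3.38/8.2462) = 0.5901
Step 3: prox(x) = [-0.2434, -3.0957, 3.4169, -1.5371]
||prox(x)|| = 4.8662
Step 4: Proximal objective.
0.5*||prox-x||^2 = 5.7122
lambda*||prox|| = 16.4478
Total = 22.1601


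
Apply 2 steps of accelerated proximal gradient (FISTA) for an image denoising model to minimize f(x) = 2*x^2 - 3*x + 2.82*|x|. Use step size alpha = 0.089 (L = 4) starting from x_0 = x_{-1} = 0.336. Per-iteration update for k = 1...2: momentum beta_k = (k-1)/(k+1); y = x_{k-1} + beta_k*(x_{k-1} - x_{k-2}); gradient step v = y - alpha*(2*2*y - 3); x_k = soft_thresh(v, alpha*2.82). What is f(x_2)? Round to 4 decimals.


FISTA on f(x) = 2*x^2 - 3*x + 2.82*|x|
L = 4, alpha = 0.089
Iteration 1: beta = 0.0, y = 0.336 + 0.0*(0.336 - 0.336) = 0.336
  grad(y) = -1.656, v = y - alpha*grad = 0.4834
  prox(v) = soft_thresh(0.4834, 0.251) = 0.2324
Iteration 2: beta = 0.3333, y = 0.2324 + 0.3333*(0.2324 - 0.336) = 0.1979
  grad(y) = -2.2085, v = y - alpha*grad = 0.3944
  prox(v) = soft_thresh(0.3944, 0.251) = 0.1434
f(x_2) = 2*0.1434^2 - 3*0.1434 + 2.82*|0.1434| = 0.0153


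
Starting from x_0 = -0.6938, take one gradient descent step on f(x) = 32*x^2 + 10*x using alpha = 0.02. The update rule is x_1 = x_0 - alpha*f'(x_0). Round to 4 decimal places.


We compute the gradient at x_0 and apply the update.
f'(x) = 64*x + 10
f'(-0.6938) = 64*-0.6938 + 10 = -34.4032
x_1 = -0.6938 - 0.02*-34.4032 = -0.0057


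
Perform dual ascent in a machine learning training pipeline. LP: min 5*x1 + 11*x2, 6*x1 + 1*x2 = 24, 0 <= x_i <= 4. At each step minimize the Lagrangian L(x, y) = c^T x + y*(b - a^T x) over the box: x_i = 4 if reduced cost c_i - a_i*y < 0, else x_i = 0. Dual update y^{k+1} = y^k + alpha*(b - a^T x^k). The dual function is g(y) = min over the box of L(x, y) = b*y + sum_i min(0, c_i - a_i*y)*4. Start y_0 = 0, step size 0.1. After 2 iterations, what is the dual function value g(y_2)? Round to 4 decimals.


Dual ascent for LP: min 5*x1 + 11*x2, 6*x1 + 1*x2 = 24, 0 <= x_i <= 4
Step 1: y^k = 0.0, reduced costs: (5.0, 11.0)
  x^k = (0.0, 0.0), subgradient = b - a^T x = 24.0
  y^{k+1} = 0.0 + 0.1*24.0 = 2.4
Step 2: y^k = 2.4, reduced costs: (-9.4, 8.6)
  x^k = (4.0, 0.0), subgradient = b - a^T x = 0.0
  y^{k+1} = 2.4 + 0.1*0.0 = 2.4
Dual objective at y_2 = 2.4: reduced costs (-9.4, 8.6), box minimizer x = (4.0, 0.0)
g(y_2) = b*y + (c1 - a1*y)*x1 + (c2 - a2*y)*x2 = 24*2.4 + (-9.4)*4.0 + 8.6*0.0 = 57.6 - 37.6 + 0.0 = 20.0


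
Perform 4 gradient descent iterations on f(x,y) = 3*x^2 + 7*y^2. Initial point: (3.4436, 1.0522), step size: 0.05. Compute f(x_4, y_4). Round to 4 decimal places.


Gradient descent on f(x,y) = 3*x^2 + 7*y^2.
Starting point: (3.4436, 1.0522), alpha = 0.05
Step 1: grad_x = 2*3*3.4436 = 20.6616, grad_y = 2*7*1.0522 = 14.7308
  x_1 = 3.4436 - 0.05*20.6616 = 2.4105
  y_1 = 1.0522 - 0.05*14.7308 = 0.3157
Step 2: grad_x = 2*3*2.4105 = 14.4631, grad_y = 2*7*0.3157 = 4.4192
  x_2 = 2.4105 - 0.05*14.4631 = 1.6874
  y_2 = 0.3157 - 0.05*4.4192 = 0.0947
Step 3: grad_x = 2*3*1.6874 = 10.1242, grad_y = 2*7*0.0947 = 1.3258
  x_3 = 1.6874 - 0.05*10.1242 = 1.1812
  y_3 = 0.0947 - 0.05*1.3258 = 0.0284
Step 4: grad_x = 2*3*1.1812 = 7.0869, grad_y = 2*7*0.0284 = 0.3977
  x_4 = 1.1812 - 0.05*7.0869 = 0.8268
  y_4 = 0.0284 - 0.05*0.3977 = 0.0085
f(0.8268, 0.0085) = 3*0.8268^2 + 7*0.0085^2 = 2.0513


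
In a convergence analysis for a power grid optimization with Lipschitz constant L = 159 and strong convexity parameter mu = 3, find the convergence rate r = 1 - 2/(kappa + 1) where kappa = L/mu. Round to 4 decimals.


Step 1: Compute the condition number.
kappa = L/mu = 159/3 = 53.0
Step 2: Compute the convergence rate.
r = 1 - 2/(kappa + 1) = 1 - 2*mu/(L + mu) = (L - mu)/(L + mu) = 156/162 = 0.963


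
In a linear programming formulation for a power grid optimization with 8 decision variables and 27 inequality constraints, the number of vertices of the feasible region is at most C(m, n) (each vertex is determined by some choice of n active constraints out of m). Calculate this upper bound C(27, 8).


Each vertex corresponds to some choice of n active constraints out of m, so the number of vertices is at most C(m, n) = m! / (n!(m-n)!).
m = 27, n = 8
Numerator: 27 * 26 * 25 * 24 * 23 * 22 * 21 * 20
Denominator: 8! = 40320
C(27, 8) = 2220075


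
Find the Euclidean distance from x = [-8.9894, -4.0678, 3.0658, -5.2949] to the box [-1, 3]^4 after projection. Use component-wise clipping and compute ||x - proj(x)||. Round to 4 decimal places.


Project each component onto [-1, 3].
clip(-8.9894) = -1.0, clip(-4.0678) = -1.0, clip(3.0658) = 3.0, clip(-5.2949) = -1.0
Projection = [-1.0, -1.0, 3.0, -1.0]
Squared diffs: [63.8305, 9.4114, 0.0043, 18.4462]
Distance = sqrt(91.6924) = 9.5756


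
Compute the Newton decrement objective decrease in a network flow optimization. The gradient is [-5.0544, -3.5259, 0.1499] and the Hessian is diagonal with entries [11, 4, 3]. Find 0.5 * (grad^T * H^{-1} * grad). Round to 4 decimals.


Step 1: H is diagonal, so H^(-1) * g = [-0.4595, -0.8815, 0.05].
Step 2: g^T H^(-1) g = sum_i g_i^2 / H_ii
  = (-5.0544)^2/11 + (-3.5259)^2/4 + (0.1499)^2/3
  = 2.3225 + 3.108 + 0.0075 = 5.4379
Step 3: Objective decrease = 0.5 * g^T H^(-1) g = 2.719


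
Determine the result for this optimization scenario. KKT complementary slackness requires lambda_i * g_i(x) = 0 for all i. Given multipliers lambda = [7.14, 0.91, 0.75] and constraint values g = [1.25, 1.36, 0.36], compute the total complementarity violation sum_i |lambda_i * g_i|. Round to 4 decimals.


KKT complementary slackness check:
lambda_1 * g_1 = 7.14 * 1.25 = 8.925
lambda_2 * g_2 = 0.91 * 1.36 = 1.2376
lambda_3 * g_3 = 0.75 * 0.36 = 0.27
Total violation = 8.925 + 1.2376 + 0.27 = 10.4326


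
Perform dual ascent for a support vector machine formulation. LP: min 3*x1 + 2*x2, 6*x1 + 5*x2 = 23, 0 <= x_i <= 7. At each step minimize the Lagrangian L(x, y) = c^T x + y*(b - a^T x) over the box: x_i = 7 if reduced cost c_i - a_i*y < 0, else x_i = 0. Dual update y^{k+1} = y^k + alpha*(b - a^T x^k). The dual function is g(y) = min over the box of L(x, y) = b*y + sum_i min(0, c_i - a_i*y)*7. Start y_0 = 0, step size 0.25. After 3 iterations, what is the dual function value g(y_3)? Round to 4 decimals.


Dual ascent for LP: min 3*x1 + 2*x2, 6*x1 + 5*x2 = 23, 0 <= x_i <= 7
Step 1: y^k = 0.0, reduced costs: (3.0, 2.0)
  x^k = (0.0, 0.0), subgradient = b - a^T x = 23.0
  y^{k+1} = 0.0 + 0.25*23.0 = 5.75
Step 2: y^k = 5.75, reduced costs: (-31.5, -26.75)
  x^k = (7.0, 7.0), subgradient = b - a^T x = -54.0
  y^{k+1} = 5.75 + 0.25*-54.0 = -7.75
Step 3: y^k = -7.75, reduced costs: (49.5, 40.75)
  x^k = (0.0, 0.0), subgradient = b - a^T x = 23.0
  y^{k+1} = -7.75 + 0.25*23.0 = -2.0
Dual objective at y_3 = -2.0: reduced costs (15.0, 12.0), box minimizer x = (0.0, 0.0)
g(y_3) = b*y + (c1 - a1*y)*x1 + (c2 - a2*y)*x2 = 23*(-2.0) + 15.0*0.0 + 12.0*0.0 = -46.0 + 0.0 + 0.0 = -46.0


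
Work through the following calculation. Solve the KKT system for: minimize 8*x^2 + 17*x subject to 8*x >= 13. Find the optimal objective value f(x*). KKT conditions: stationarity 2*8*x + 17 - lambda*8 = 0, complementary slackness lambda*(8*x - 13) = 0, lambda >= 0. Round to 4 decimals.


Step 1: Try lambda = 0 (constraint inactive).
x_unc = -17/(2*8) = -1.0625
Check: 8*-1.0625 = -8.5 < 13 -- violated!
Step 2: Constraint must be active: 8*x = 13
x* = 13/8 = 1.625
lambda = (2*8*1.625 + 17)/8 = 5.375
Step 3: Compute optimal value.
f(x*) = 8*1.625^2 + 17*1.625 = 48.75


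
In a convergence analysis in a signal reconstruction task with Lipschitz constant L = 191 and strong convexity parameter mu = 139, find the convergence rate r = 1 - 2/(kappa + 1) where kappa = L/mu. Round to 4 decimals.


Step 1: Compute the condition number.
kappa = L/mu = 191/139 = 1.3741
Step 2: Compute the convergence rate.
r = 1 - 2/(kappa + 1) = 1 - 2*mu/(L + mu) = (L - mu)/(L + mu) = 52/330 = 0.1576


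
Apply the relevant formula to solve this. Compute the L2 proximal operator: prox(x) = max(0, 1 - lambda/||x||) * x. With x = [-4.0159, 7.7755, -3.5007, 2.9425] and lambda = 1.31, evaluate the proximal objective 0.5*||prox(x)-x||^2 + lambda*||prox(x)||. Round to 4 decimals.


Step 1: Compute ||x||.
||x|| = 9.8742
Step 2: Compute scaling factor.
scale = max(0, 1 - 1.31/9.8742) = 0.8673
Step 3: prox(x) = [-3.4831, 6.7439, -3.0363, 2.5521]
||prox(x)|| = 8.5642
Step 4: Proximal objective.
0.5*||prox-x||^2 = 0.8581
lambda*||prox|| = 11.2191
Total = 12.0771


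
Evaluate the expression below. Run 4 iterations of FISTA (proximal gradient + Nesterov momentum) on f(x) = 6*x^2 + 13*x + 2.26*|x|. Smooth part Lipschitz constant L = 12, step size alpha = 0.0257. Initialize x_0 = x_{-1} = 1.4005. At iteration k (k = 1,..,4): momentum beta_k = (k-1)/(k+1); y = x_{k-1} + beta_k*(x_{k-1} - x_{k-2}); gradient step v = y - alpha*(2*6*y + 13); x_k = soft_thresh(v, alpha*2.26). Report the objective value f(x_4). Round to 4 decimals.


FISTA on f(x) = 6*x^2 + 13*x + 2.26*|x|
L = 12, alpha = 0.0257
Iteration 1: beta = 0.0, y = 1.4005 + 0.0*(1.4005 - 1.4005) = 1.4005
  grad(y) = 29.806, v = y - alpha*grad = 0.6345
  prox(v) = soft_thresh(0.6345, 0.0581) = 0.5764
Iteration 2: beta = 0.3333, y = 0.5764 + 0.3333*(0.5764 - 1.4005) = 0.3017
  grad(y) = 16.6205, v = y - alpha*grad = -0.1254
  prox(v) = soft_thresh(-0.1254, 0.0581) = -0.0674
Iteration 3: beta = 0.5, y = -0.0674 + 0.5*(-0.0674 - 0.5764) = -0.3892
  grad(y) = 8.3291, v = y - alpha*grad = -0.6033
  prox(v) = soft_thresh(-0.6033, 0.0581) = -0.5452
Iteration 4: beta = 0.6, y = -0.5452 + 0.6*(-0.5452 + 0.0674) = -0.8319
  grad(y) = 3.0168, v = y - alpha*grad = -0.9095
  prox(v) = soft_thresh(-0.9095, 0.0581) = -0.8514
f(x_4) = 6*(-0.8514)^2 + 13*(-0.8514) + 2.26*|-0.8514| = -4.7947


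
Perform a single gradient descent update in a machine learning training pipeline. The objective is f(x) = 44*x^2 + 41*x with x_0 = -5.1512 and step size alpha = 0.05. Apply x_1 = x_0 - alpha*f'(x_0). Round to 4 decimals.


We compute the gradient at x_0 and apply the update.
f'(x) = 88*x + 41
f'(-5.1512) = 88*-5.1512 + 41 = -412.3056
x_1 = -5.1512 - 0.05*-412.3056 = 15.4641


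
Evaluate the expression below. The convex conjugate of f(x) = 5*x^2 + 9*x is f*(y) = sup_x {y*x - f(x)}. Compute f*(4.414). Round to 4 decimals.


f*(y) = sup_x {y*x - a*x^2 - b*x} = sup_x {(y-b)*x - a*x^2}
FOC: (y - b) - 2a*x = 0 => x* = (y - b)/(2a)
x* = (4.414 - 9)/(2*5) = -0.4586
f*(4.414) = (y-b)^2/(4a) = (4.414 - 9)^2/(4*5)
= 21.0314/20 = 1.0516


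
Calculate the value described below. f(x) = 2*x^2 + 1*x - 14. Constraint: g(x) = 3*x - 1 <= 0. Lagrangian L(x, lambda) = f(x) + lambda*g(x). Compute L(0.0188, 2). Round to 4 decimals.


Step 1: Evaluate f(x).
f(0.0188) = 2*0.0188^2 + 1*0.0188 - 14 = -13.9805
Step 2: Evaluate g(x).
g(0.0188) = 3*0.0188 - 1 = -0.9436
Step 3: Compute Lagrangian.
L = -13.9805 + 2*-0.9436 = -15.8677


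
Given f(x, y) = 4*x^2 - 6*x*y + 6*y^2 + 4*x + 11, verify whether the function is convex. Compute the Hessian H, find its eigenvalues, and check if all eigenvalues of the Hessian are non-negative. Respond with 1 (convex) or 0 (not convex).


The Hessian of f(x,y) = 4*x^2 - 6*x*y + 6*y^2 + 4*x + 11 is:
H = [[8, -6], [-6, 12]]
Trace = 8 + 12 = 20
Determinant = 8*12 - (-6)^2 = 60
Discriminant = (20)^2 - 4*60 = 160.0
Eigenvalues: lambda_1 = 3.6754, lambda_2 = 16.3246
The function is convex.

1


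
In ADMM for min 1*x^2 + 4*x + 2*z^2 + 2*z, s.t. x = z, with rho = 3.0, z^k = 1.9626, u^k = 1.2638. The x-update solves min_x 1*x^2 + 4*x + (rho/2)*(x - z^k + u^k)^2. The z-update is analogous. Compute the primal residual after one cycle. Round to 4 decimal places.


ADMM iteration with rho = 3.0, z^k = 1.9626, u^k = 1.2638
Step 1: x-update.
Minimize 1*x^2 + 4*x + (3.0/2)*(x - 1.9626 + 1.2638)^2
FOC: (2*1 + 3.0)*x = -4 + 3.0*(1.9626 - 1.2638)
x^{k+1} = -0.3807
Step 2: z-update.
Minimize 2*z^2 + 2*z + (3.0/2)*(-0.3807 - z + 1.2638)^2
FOC: (2*2 + 3.0)*z = -2 + 3.0*(-0.3807 + 1.2638)
z^{k+1} = 0.0927
Step 3: u-update.
u^{k+1} = 1.2638 - 0.3807 - 0.0927 = 0.7903
Step 4: Primal residual = |-0.3807 - 0.0927| = 0.4735


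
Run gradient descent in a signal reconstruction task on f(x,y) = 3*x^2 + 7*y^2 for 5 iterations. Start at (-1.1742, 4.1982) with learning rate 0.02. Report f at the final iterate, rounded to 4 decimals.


Gradient descent on f(x,y) = 3*x^2 + 7*y^2.
Starting point: (-1.1742, 4.1982), alpha = 0.02
Step 1: grad_x = 2*3*-1.1742 = -7.0452, grad_y = 2*7*4.1982 = 58.7748
  x_1 = -1.1742 - 0.02*-7.0452 = -1.0333
  y_1 = 4.1982 - 0.02*58.7748 = 3.0227
Step 2: grad_x = 2*3*-1.0333 = -6.1998, grad_y = 2*7*3.0227 = 42.3179
  x_2 = -1.0333 - 0.02*-6.1998 = -0.9093
  y_2 = 3.0227 - 0.02*42.3179 = 2.1763
Step 3: grad_x = 2*3*-0.9093 = -5.4558, grad_y = 2*7*2.1763 = 30.4689
  x_3 = -0.9093 - 0.02*-5.4558 = -0.8002
  y_3 = 2.1763 - 0.02*30.4689 = 1.567
Step 4: grad_x = 2*3*-0.8002 = -4.8011, grad_y = 2*7*1.567 = 21.9376
  x_4 = -0.8002 - 0.02*-4.8011 = -0.7042
  y_4 = 1.567 - 0.02*21.9376 = 1.1282
Step 5: grad_x = 2*3*-0.7042 = -4.225, grad_y = 2*7*1.1282 = 15.7951
  x_5 = -0.7042 - 0.02*-4.225 = -0.6197
  y_5 = 1.1282 - 0.02*15.7951 = 0.8123
f(-0.6197, 0.8123) = 3*(-0.6197)^2 + 7*0.8123^2 = 5.771


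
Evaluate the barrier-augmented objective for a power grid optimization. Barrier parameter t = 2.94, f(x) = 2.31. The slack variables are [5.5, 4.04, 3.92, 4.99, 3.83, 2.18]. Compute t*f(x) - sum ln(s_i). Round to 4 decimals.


Step 1: Compute log-barrier.
ln values: [1.7047, 1.3962, 1.3661, 1.6074, 1.3429, 0.7793]
phi = -(1.7047 + 1.3962 + 1.3661 + 1.6074 + 1.3429 + 0.7793) = -8.1967
Step 2: Compute augmented objective.
t*f(x) = 2.94*2.31 = 6.7914
Total = 6.7914 - 8.1967 = -1.4053


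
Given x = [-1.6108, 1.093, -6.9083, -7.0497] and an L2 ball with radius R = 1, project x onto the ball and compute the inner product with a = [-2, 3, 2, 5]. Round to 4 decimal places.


Step 1: Compute ||x|| (intermediates to 6 decimals).
||x|| = sqrt((-1.6108)^2 + 1.093^2 + (-6.9083)^2 + (-7.0497)^2) = 10.060428
Step 2: Project.
Since ||x|| > R, scale = R/||x|| = 1/10.060428 = 0.099399, proj(x) = scale * x
proj(x) = [-0.160112, 0.108643, -0.686678, -0.700733]
Step 3: Dot product.
a^T * proj(x) = -2*(-0.160112) + 3*0.108643 + 2*(-0.686678) + 5*(-0.700733) = -4.2309


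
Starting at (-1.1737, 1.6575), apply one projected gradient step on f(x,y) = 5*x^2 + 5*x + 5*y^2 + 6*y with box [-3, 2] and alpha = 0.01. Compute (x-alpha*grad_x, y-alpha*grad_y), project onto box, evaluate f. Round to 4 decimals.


Step 1: Compute gradient at (-1.1737, 1.6575).
grad_x = 2*5*-1.1737 + 5 = -6.737
grad_y = 2*5*1.6575 + 6 = 22.575
Step 2: Gradient step.
x_raw = -1.1737 - 0.01*-6.737 = -1.1063
y_raw = 1.6575 - 0.01*22.575 = 1.4318
Step 3: Project onto [-3, 2].
x_proj = clip(-1.1063) = -1.1063
y_proj = clip(1.4318) = 1.4318
Step 4: Evaluate f.
f(-1.1063, 1.4318) = 19.4282


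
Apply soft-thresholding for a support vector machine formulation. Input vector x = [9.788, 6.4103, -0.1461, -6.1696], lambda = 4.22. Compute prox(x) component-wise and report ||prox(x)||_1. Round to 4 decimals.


Soft-thresholding with lambda = 4.22:
prox(9.788) = sign(9.788)*max(|9.788| - 4.22, 0) = 5.568
prox(6.4103) = sign(6.4103)*max(|6.4103| - 4.22, 0) = 2.1903
prox(-0.1461) = sign(-0.1461)*max(|-0.1461| - 4.22, 0) = 0.0
prox(-6.1696) = sign(-6.1696)*max(|-6.1696| - 4.22, 0) = -1.9496
prox(x) = [5.568, 2.1903, 0.0, -1.9496]
||prox(x)||_1 = 5.568 + 2.1903 + 0.0 + 1.9496 = 9.7079


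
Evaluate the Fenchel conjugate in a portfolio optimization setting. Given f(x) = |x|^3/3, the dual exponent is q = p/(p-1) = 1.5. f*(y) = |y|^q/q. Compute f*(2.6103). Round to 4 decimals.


The conjugate exponent q satisfies 1/p + 1/q = 1.
p = 3, so q = 3/(3 - 1) = 1.5
|y|^q = 2.6103^1.5 = 4.2173
f*(2.6103) = 4.2173 / 1.5 = 2.8115


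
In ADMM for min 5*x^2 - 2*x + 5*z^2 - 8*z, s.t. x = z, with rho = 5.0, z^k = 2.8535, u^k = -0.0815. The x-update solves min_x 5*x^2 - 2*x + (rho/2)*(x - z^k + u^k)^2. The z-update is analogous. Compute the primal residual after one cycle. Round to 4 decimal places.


ADMM iteration with rho = 5.0, z^k = 2.8535, u^k = -0.0815
Step 1: x-update.
Minimize 5*x^2 - 2*x + (5.0/2)*(x - 2.8535 - 0.0815)^2
FOC: (2*5 + 5.0)*x = 2 + 5.0*(2.8535 + 0.0815)
x^{k+1} = 1.1117
Step 2: z-update.
Minimize 5*z^2 - 8*z + (5.0/2)*(1.1117 - z - 0.0815)^2
FOC: (2*5 + 5.0)*z = 8 + 5.0*(1.1117 - 0.0815)
z^{k+1} = 0.8767
Step 3: u-update.
u^{k+1} = -0.0815 + 1.1117 - 0.8767 = 0.1534
Step 4: Primal residual = |1.1117 - 0.8767| = 0.2349


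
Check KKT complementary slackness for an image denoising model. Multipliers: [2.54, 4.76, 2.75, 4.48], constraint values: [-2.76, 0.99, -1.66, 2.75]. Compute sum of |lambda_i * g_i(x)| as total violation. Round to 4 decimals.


KKT complementary slackness check:
lambda_1 * g_1 = 2.54 * -2.76 = -7.0104
lambda_2 * g_2 = 4.76 * 0.99 = 4.7124
lambda_3 * g_3 = 2.75 * -1.66 = -4.565
lambda_4 * g_4 = 4.48 * 2.75 = 12.32
Total violation = 7.0104 + 4.7124 + 4.565 + 12.32 = 28.6078


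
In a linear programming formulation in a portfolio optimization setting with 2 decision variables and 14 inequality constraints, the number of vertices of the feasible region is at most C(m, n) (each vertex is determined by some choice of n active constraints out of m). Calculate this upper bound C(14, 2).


Each vertex corresponds to some choice of n active constraints out of m, so the number of vertices is at most C(m, n) = m! / (n!(m-n)!).
m = 14, n = 2
Numerator: 14 * 13
Denominator: 2! = 2
C(14, 2) = 91


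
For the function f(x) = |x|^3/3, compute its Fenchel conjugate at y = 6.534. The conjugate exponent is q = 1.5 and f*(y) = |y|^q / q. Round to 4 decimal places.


The conjugate exponent q satisfies 1/p + 1/q = 1.
p = 3, so q = 3/(3 - 1) = 1.5
|y|^q = 6.534^1.5 = 16.702
f*(6.534) = 16.702 / 1.5 = 11.1347


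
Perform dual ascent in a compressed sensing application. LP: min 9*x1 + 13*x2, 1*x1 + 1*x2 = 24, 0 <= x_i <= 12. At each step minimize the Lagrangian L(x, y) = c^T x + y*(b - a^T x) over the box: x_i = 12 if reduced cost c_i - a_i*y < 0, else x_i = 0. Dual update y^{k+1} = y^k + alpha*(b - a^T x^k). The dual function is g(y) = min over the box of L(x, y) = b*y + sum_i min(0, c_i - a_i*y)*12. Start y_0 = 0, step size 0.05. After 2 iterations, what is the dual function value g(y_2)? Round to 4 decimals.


Dual ascent for LP: min 9*x1 + 13*x2, 1*x1 + 1*x2 = 24, 0 <= x_i <= 12
Step 1: y^k = 0.0, reduced costs: (9.0, 13.0)
  x^k = (0.0, 0.0), subgradient = b - a^T x = 24.0
  y^{k+1} = 0.0 + 0.05*24.0 = 1.2
Step 2: y^k = 1.2, reduced costs: (7.8, 11.8)
  x^k = (0.0, 0.0), subgradient = b - a^T x = 24.0
  y^{k+1} = 1.2 + 0.05*24.0 = 2.4
Dual objective at y_2 = 2.4: reduced costs (6.6, 10.6), box minimizer x = (0.0, 0.0)
g(y_2) = b*y + (c1 - a1*y)*x1 + (c2 - a2*y)*x2 = 24*2.4 + 6.6*0.0 + 10.6*0.0 = 57.6 + 0.0 + 0.0 = 57.6


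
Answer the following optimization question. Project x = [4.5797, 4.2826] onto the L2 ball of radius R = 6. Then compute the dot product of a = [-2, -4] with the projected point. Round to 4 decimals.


Step 1: Compute ||x|| (intermediates to 6 decimals).
||x|| = sqrt(4.5797^2 + 4.2826^2) = 6.270113
Step 2: Project.
Since ||x|| > R, scale = R/||x|| = 6/6.270113 = 0.956921, proj(x) = scale * x
proj(x) = [4.382411, 4.09811]
Step 3: Dot product.
a^T * proj(x) = -2*4.382411 - 4*4.09811 = -25.1573


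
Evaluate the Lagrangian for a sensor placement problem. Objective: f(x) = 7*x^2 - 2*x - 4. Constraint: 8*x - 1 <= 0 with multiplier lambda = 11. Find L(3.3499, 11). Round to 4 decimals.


Step 1: Evaluate f(x).
f(3.3499) = 7*3.3499^2 - 2*3.3499 - 4 = 67.853
Step 2: Evaluate g(x).
g(3.3499) = 8*3.3499 - 1 = 25.7992
Step 3: Compute Lagrangian.
L = 67.853 + 11*25.7992 = 351.6442


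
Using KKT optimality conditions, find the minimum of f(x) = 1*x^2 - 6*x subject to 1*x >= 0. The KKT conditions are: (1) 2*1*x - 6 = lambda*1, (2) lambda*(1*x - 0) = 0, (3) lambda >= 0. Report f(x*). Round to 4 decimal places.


Step 1: Try lambda = 0 (constraint inactive).
Stationarity: 2*1*x - 6 = 0
x* = 6/(2*1) = 3.0
Check constraint: 1*3.0 = 3.0 >= 0 -- satisfied.
Step 2: Compute optimal value.
f(x*) = 1*3.0^2 - 6*3.0 = -9.0


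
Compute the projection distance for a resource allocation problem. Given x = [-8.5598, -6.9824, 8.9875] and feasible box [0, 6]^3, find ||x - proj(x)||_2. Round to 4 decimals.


Project each component onto [0, 6].
clip(-8.5598) = 0.0, clip(-6.9824) = 0.0, clip(8.9875) = 6.0
Projection = [0.0, 0.0, 6.0]
Squared diffs: [73.2702, 48.7539, 8.9252]
Distance = sqrt(130.9493) = 11.4433


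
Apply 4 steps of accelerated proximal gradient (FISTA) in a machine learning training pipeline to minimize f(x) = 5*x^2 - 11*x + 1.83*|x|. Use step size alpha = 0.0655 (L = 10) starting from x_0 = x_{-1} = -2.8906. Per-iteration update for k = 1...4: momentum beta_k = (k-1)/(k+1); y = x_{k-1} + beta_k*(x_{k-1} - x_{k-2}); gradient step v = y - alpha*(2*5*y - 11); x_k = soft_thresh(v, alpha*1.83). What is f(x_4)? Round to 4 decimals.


FISTA on f(x) = 5*x^2 - 11*x + 1.83*|x|
L = 10, alpha = 0.0655
Iteration 1: beta = 0.0, y = -2.8906 + 0.0*(-2.8906 + 2.8906) = -2.8906
  grad(y) = -39.906, v = y - alpha*grad = -0.2768
  prox(v) = soft_thresh(-0.2768, 0.1199) = -0.1569
Iteration 2: beta = 0.3333, y = -0.1569 + 0.3333*(-0.1569 + 2.8906) = 0.7543
  grad(y) = -3.4566, v = y - alpha*grad = 0.9807
  prox(v) = soft_thresh(0.9807, 0.1199) = 0.8609
Iteration 3: beta = 0.5, y = 0.8609 + 0.5*(0.8609 + 0.1569) = 1.3698
  grad(y) = 2.6977, v = y - alpha*grad = 1.1931
  prox(v) = soft_thresh(1.1931, 0.1199) = 1.0732
Iteration 4: beta = 0.6, y = 1.0732 + 0.6*(1.0732 - 0.8609) = 1.2006
  grad(y) = 1.006, v = y - alpha*grad = 1.1347
  prox(v) = soft_thresh(1.1347, 0.1199) = 1.0148
f(x_4) = 5*1.0148^2 - 11*1.0148 + 1.83*|1.0148| = -4.1566


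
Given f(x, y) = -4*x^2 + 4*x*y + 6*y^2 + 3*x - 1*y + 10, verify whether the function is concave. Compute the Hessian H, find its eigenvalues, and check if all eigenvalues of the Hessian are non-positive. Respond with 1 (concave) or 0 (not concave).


The Hessian of f(x,y) = -4*x^2 + 4*x*y + 6*y^2 + 3*x - 1*y + 10 is:
H = [[-8, 4], [4, 12]]
Trace = -8 + 12 = 4
Determinant = -8*12 - (4)^2 = -112
Discriminant = (4)^2 - 4*-112 = 464.0
Eigenvalues: lambda_1 = -8.7703, lambda_2 = 12.7703
The function is not concave.

0


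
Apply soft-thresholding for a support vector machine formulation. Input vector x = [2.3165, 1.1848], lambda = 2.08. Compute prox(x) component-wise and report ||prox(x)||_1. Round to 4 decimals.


Soft-thresholding with lambda = 2.08:
prox(2.3165) = sign(2.3165)*max(|2.3165| - 2.08, 0) = 0.2365
prox(1.1848) = sign(1.1848)*max(|1.1848| - 2.08, 0) = 0.0
prox(x) = [0.2365, 0.0]
||prox(x)||_1 = 0.2365 + 0.0 = 0.2365


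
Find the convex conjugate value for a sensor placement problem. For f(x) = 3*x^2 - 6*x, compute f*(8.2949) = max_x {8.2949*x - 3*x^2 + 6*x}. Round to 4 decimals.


f*(y) = sup_x {y*x - a*x^2 - b*x} = sup_x {(y-b)*x - a*x^2}
FOC: (y - b) - 2a*x = 0 => x* = (y - b)/(2a)
x* = (8.2949 + 6)/(2*3) = 2.3825
f*(8.2949) = (y-b)^2/(4a) = (8.2949 + 6)^2/(4*3)
= 204.3442/12 = 17.0287


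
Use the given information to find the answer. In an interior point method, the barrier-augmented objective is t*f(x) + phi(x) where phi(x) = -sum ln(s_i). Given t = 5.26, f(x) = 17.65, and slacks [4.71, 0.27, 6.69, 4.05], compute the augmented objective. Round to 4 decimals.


Step 1: Compute log-barrier.
ln values: [1.5497, -1.3093, 1.9006, 1.3987]
phi = -(1.5497 - 1.3093 + 1.9006 + 1.3987) = -3.5397
Step 2: Compute augmented objective.
t*f(x) = 5.26*17.65 = 92.839
Total = 92.839 - 3.5397 = 89.2993


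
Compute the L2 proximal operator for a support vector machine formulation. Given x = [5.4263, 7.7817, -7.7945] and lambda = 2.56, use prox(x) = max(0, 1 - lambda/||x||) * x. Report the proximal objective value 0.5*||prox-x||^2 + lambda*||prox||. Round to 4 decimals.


Step 1: Compute ||x||.
||x|| = 12.2782
Step 2: Compute scaling factor.
scale = max(0, 1 - 2.56/12.2782) = 0.7915
Step 3: prox(x) = [4.2949, 6.1592, -6.1693]
||prox(x)|| = 9.7182
Step 4: Proximal objective.
0.5*||prox-x||^2 = 3.2768
lambda*||prox|| = 24.8786
Total = 28.1554


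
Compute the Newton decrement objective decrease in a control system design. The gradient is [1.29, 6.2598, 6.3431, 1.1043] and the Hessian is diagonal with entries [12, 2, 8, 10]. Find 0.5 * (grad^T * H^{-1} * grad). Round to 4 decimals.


Step 1: H is diagonal, so H^(-1) * g = [0.1075, 3.1299, 0.7929, 0.1104].
Step 2: g^T H^(-1) g = sum_i g_i^2 / H_ii
  = (1.29)^2/12 + (6.2598)^2/2 + (6.3431)^2/8 + (1.1043)^2/10
  = 0.1387 + 19.5925 + 5.0294 + 0.1219 = 24.8825
Step 3: Objective decrease = 0.5 * g^T H^(-1) g = 12.4413


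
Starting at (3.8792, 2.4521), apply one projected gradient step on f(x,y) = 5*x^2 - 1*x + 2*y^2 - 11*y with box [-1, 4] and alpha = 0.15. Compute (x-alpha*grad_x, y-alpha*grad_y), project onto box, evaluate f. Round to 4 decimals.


Step 1: Compute gradient at (3.8792, 2.4521).
grad_x = 2*5*3.8792 - 1 = 37.792
grad_y = 2*2*2.4521 - 11 = -1.1916
Step 2: Gradient step.
x_raw = 3.8792 - 0.15*37.792 = -1.7896
y_raw = 2.4521 - 0.15*-1.1916 = 2.6308
Step 3: Project onto [-1, 4].
x_proj = clip(-1.7896) = -1.0
y_proj = clip(2.6308) = 2.6308
Step 4: Evaluate f.
f(-1.0, 2.6308) = -9.0966


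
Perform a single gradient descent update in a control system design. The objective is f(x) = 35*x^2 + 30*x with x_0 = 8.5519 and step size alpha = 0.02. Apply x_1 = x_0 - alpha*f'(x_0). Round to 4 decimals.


We compute the gradient at x_0 and apply the update.
f'(x) = 70*x + 30
f'(8.5519) = 70*8.5519 + 30 = 628.633
x_1 = 8.5519 - 0.02*628.633 = -4.0208


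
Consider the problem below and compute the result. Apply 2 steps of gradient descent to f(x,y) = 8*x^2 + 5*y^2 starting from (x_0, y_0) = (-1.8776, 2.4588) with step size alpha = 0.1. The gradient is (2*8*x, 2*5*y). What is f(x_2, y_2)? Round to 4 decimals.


Gradient descent on f(x,y) = 8*x^2 + 5*y^2.
Starting point: (-1.8776, 2.4588), alpha = 0.1
Step 1: grad_x = 2*8*-1.8776 = -30.0416, grad_y = 2*5*2.4588 = 24.588
  x_1 = -1.8776 - 0.1*-30.0416 = 1.1266
  y_1 = 2.4588 - 0.1*24.588 = 0.0
Step 2: grad_x = 2*8*1.1266 = 18.025, grad_y = 2*5*0.0 = 0.0
  x_2 = 1.1266 - 0.1*18.025 = -0.6759
  y_2 = 0.0 - 0.1*0.0 = 0.0
f(-0.6759, 0.0) = 8*(-0.6759)^2 + 5*0.0^2 = 3.6551


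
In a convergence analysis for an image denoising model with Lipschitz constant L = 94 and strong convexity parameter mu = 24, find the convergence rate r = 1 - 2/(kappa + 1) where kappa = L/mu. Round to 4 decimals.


Step 1: Compute the condition number.
kappa = L/mu = 94/24 = 3.9167
Step 2: Compute the convergence rate.
r = 1 - 2/(kappa + 1) = 1 - 2*mu/(L + mu) = (L - mu)/(L + mu) = 70/118 = 0.5932


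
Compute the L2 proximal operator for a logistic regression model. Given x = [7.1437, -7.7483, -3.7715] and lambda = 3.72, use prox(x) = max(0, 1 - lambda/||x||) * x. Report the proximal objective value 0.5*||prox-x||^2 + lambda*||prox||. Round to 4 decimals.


Step 1: Compute ||x||.
||x|| = 11.1934
Step 2: Compute scaling factor.
scale = max(0, 1 - 3.72/11.1934) = 0.6677
Step 3: prox(x) = [4.7696, -5.1732, -2.5181]
||prox(x)|| = 7.4734
Step 4: Proximal objective.
0.5*||prox-x||^2 = 6.9192
lambda*||prox|| = 27.801
Total = 34.7203
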